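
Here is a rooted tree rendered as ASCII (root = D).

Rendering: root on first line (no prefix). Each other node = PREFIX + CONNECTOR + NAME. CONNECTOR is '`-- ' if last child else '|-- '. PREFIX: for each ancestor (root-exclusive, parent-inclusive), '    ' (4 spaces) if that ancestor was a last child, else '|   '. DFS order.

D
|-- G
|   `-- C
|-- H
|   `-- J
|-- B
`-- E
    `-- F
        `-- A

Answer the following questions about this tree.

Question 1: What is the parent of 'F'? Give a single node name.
Scan adjacency: F appears as child of E

Answer: E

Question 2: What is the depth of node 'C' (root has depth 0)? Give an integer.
Answer: 2

Derivation:
Path from root to C: D -> G -> C
Depth = number of edges = 2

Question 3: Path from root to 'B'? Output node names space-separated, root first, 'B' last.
Answer: D B

Derivation:
Walk down from root: D -> B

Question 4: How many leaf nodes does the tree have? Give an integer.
Answer: 4

Derivation:
Leaves (nodes with no children): A, B, C, J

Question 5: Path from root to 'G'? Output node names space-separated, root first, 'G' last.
Walk down from root: D -> G

Answer: D G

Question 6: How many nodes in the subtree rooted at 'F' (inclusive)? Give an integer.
Answer: 2

Derivation:
Subtree rooted at F contains: A, F
Count = 2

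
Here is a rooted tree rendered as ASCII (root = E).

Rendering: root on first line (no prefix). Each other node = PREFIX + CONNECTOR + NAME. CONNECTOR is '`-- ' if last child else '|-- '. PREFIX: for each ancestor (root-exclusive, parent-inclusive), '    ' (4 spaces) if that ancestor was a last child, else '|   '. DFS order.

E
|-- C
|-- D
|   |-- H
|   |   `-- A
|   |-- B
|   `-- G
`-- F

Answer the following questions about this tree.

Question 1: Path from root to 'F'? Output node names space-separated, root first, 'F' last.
Answer: E F

Derivation:
Walk down from root: E -> F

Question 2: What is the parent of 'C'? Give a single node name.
Scan adjacency: C appears as child of E

Answer: E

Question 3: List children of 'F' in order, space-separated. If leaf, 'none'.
Answer: none

Derivation:
Node F's children (from adjacency): (leaf)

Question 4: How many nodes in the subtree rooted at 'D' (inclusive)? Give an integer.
Subtree rooted at D contains: A, B, D, G, H
Count = 5

Answer: 5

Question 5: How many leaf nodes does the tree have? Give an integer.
Leaves (nodes with no children): A, B, C, F, G

Answer: 5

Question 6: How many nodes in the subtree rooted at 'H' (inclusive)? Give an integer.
Subtree rooted at H contains: A, H
Count = 2

Answer: 2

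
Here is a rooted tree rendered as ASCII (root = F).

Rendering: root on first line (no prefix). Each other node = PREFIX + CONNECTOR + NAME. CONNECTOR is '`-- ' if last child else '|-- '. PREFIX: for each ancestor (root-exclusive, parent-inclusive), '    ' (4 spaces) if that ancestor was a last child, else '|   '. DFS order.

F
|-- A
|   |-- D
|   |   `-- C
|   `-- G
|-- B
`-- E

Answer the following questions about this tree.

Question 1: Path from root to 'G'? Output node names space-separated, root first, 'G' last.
Walk down from root: F -> A -> G

Answer: F A G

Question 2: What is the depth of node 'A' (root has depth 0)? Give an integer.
Answer: 1

Derivation:
Path from root to A: F -> A
Depth = number of edges = 1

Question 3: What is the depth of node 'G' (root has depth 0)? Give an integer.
Path from root to G: F -> A -> G
Depth = number of edges = 2

Answer: 2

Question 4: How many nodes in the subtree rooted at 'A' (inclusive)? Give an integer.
Subtree rooted at A contains: A, C, D, G
Count = 4

Answer: 4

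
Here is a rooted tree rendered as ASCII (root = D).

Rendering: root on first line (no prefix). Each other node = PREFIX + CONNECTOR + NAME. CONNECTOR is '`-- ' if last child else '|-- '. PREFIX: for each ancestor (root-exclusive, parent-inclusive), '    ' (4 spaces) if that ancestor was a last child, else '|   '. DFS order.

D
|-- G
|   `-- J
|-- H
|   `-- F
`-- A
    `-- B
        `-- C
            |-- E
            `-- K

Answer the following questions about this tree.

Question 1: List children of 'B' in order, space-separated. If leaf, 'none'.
Node B's children (from adjacency): C

Answer: C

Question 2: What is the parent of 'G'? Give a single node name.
Answer: D

Derivation:
Scan adjacency: G appears as child of D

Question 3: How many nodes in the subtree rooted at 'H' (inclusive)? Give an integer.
Subtree rooted at H contains: F, H
Count = 2

Answer: 2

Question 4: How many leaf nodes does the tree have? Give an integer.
Answer: 4

Derivation:
Leaves (nodes with no children): E, F, J, K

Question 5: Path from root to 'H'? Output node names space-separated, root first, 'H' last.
Walk down from root: D -> H

Answer: D H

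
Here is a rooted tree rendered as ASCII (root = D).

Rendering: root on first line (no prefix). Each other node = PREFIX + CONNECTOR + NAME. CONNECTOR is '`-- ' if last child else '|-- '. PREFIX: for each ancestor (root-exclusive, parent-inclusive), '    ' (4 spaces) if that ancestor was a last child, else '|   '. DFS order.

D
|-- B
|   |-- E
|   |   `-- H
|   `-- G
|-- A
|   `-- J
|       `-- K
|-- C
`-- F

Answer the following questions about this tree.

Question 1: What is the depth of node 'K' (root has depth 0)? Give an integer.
Path from root to K: D -> A -> J -> K
Depth = number of edges = 3

Answer: 3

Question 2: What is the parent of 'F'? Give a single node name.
Scan adjacency: F appears as child of D

Answer: D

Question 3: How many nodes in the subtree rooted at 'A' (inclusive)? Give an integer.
Subtree rooted at A contains: A, J, K
Count = 3

Answer: 3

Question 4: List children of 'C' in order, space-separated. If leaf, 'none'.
Node C's children (from adjacency): (leaf)

Answer: none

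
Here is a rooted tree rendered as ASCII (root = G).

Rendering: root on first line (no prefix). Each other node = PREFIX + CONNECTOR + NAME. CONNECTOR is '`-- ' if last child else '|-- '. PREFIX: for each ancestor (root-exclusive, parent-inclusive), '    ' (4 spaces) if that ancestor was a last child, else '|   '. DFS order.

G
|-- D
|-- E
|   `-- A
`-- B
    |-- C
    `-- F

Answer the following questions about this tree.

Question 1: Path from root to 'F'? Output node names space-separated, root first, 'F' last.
Walk down from root: G -> B -> F

Answer: G B F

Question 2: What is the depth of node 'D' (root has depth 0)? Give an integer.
Answer: 1

Derivation:
Path from root to D: G -> D
Depth = number of edges = 1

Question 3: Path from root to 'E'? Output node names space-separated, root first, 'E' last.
Walk down from root: G -> E

Answer: G E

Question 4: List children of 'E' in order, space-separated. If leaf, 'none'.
Node E's children (from adjacency): A

Answer: A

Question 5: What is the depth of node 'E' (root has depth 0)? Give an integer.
Answer: 1

Derivation:
Path from root to E: G -> E
Depth = number of edges = 1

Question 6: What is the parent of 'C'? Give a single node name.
Scan adjacency: C appears as child of B

Answer: B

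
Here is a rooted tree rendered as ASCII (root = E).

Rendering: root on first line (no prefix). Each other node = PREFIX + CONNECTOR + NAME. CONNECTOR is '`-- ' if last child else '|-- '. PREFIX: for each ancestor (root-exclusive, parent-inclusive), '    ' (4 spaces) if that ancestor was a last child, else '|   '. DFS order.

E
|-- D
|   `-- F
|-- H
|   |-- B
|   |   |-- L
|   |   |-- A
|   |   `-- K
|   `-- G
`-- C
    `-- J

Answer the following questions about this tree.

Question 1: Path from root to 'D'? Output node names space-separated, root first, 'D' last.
Walk down from root: E -> D

Answer: E D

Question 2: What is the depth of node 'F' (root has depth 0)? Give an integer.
Path from root to F: E -> D -> F
Depth = number of edges = 2

Answer: 2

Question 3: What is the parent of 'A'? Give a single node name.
Answer: B

Derivation:
Scan adjacency: A appears as child of B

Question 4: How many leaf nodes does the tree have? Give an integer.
Leaves (nodes with no children): A, F, G, J, K, L

Answer: 6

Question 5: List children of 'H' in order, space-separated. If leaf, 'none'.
Answer: B G

Derivation:
Node H's children (from adjacency): B, G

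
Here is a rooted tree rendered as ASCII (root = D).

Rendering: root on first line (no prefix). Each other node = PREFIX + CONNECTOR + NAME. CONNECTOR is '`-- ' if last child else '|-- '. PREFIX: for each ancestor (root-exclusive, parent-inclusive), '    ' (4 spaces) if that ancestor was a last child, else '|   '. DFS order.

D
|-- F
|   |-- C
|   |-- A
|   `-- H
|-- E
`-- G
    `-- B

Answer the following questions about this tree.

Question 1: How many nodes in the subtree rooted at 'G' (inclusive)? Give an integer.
Subtree rooted at G contains: B, G
Count = 2

Answer: 2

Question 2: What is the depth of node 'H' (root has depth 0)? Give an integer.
Answer: 2

Derivation:
Path from root to H: D -> F -> H
Depth = number of edges = 2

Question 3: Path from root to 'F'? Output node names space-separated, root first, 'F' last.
Answer: D F

Derivation:
Walk down from root: D -> F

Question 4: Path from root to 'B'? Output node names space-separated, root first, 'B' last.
Answer: D G B

Derivation:
Walk down from root: D -> G -> B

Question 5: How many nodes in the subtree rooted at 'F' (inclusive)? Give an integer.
Answer: 4

Derivation:
Subtree rooted at F contains: A, C, F, H
Count = 4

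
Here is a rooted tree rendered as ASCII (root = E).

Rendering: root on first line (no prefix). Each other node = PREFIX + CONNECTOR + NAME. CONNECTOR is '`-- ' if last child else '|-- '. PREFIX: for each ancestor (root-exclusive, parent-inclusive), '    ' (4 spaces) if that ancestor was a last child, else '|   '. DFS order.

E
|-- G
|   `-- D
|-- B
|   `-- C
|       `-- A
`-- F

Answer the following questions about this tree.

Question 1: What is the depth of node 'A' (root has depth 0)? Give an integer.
Answer: 3

Derivation:
Path from root to A: E -> B -> C -> A
Depth = number of edges = 3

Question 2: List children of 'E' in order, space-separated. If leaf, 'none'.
Node E's children (from adjacency): G, B, F

Answer: G B F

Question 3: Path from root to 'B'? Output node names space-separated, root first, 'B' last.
Walk down from root: E -> B

Answer: E B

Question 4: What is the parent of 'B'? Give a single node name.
Scan adjacency: B appears as child of E

Answer: E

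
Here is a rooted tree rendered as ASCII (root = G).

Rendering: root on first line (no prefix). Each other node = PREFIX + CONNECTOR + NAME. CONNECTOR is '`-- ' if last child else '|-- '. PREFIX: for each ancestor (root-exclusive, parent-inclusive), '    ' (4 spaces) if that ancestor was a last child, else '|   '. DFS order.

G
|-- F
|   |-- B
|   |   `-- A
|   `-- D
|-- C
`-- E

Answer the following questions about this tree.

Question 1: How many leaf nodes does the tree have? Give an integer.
Answer: 4

Derivation:
Leaves (nodes with no children): A, C, D, E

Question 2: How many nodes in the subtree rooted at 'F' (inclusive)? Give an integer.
Subtree rooted at F contains: A, B, D, F
Count = 4

Answer: 4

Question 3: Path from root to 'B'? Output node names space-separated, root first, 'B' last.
Answer: G F B

Derivation:
Walk down from root: G -> F -> B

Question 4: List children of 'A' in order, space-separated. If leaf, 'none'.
Answer: none

Derivation:
Node A's children (from adjacency): (leaf)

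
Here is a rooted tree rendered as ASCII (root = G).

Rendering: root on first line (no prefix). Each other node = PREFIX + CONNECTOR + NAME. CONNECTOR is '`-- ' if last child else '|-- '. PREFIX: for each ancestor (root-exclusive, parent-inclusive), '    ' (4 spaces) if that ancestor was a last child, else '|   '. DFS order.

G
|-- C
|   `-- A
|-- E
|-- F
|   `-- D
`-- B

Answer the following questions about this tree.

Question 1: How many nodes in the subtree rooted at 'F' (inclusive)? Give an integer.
Answer: 2

Derivation:
Subtree rooted at F contains: D, F
Count = 2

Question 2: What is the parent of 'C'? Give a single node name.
Answer: G

Derivation:
Scan adjacency: C appears as child of G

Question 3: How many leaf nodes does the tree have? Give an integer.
Leaves (nodes with no children): A, B, D, E

Answer: 4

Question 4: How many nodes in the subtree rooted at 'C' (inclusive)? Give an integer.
Subtree rooted at C contains: A, C
Count = 2

Answer: 2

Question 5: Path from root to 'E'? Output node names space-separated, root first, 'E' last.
Walk down from root: G -> E

Answer: G E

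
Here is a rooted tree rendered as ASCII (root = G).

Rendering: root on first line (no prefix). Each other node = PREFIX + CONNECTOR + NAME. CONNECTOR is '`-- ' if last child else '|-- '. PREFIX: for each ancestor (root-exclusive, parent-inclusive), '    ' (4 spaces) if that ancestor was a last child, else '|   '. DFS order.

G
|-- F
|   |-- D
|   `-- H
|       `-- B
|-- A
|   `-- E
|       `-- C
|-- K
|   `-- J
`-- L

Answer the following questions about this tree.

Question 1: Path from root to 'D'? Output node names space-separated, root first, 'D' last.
Answer: G F D

Derivation:
Walk down from root: G -> F -> D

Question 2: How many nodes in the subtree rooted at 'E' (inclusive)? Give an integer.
Answer: 2

Derivation:
Subtree rooted at E contains: C, E
Count = 2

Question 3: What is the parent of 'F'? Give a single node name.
Scan adjacency: F appears as child of G

Answer: G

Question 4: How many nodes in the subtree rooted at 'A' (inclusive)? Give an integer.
Subtree rooted at A contains: A, C, E
Count = 3

Answer: 3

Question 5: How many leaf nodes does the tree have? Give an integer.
Leaves (nodes with no children): B, C, D, J, L

Answer: 5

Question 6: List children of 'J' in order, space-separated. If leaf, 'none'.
Answer: none

Derivation:
Node J's children (from adjacency): (leaf)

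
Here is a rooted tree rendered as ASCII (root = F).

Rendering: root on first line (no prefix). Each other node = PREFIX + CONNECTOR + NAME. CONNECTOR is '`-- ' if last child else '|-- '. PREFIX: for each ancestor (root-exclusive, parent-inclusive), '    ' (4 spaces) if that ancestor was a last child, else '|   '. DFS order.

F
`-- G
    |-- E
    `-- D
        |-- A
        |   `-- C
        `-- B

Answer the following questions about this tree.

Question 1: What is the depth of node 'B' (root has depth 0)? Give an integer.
Path from root to B: F -> G -> D -> B
Depth = number of edges = 3

Answer: 3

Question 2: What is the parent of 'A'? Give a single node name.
Scan adjacency: A appears as child of D

Answer: D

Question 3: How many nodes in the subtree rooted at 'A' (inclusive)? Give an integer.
Answer: 2

Derivation:
Subtree rooted at A contains: A, C
Count = 2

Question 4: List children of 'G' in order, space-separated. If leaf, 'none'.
Node G's children (from adjacency): E, D

Answer: E D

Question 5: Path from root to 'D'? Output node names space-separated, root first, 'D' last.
Answer: F G D

Derivation:
Walk down from root: F -> G -> D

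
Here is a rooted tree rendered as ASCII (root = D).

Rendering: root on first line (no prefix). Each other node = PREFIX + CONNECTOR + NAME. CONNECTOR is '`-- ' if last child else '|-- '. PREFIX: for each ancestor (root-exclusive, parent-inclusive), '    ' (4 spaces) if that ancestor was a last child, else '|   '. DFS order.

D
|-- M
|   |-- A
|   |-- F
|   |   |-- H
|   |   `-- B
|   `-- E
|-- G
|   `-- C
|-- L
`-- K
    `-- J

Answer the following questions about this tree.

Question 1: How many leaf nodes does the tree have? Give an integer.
Leaves (nodes with no children): A, B, C, E, H, J, L

Answer: 7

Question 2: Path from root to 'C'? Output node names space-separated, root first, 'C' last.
Walk down from root: D -> G -> C

Answer: D G C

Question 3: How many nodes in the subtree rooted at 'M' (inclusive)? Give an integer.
Subtree rooted at M contains: A, B, E, F, H, M
Count = 6

Answer: 6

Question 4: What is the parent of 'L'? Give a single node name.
Scan adjacency: L appears as child of D

Answer: D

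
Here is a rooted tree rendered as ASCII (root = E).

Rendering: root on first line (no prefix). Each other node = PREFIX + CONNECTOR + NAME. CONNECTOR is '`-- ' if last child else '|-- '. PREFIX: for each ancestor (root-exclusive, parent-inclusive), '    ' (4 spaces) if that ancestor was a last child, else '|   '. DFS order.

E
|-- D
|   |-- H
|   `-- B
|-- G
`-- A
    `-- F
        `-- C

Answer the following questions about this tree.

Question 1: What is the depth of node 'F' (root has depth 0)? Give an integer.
Answer: 2

Derivation:
Path from root to F: E -> A -> F
Depth = number of edges = 2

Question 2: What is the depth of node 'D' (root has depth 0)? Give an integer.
Answer: 1

Derivation:
Path from root to D: E -> D
Depth = number of edges = 1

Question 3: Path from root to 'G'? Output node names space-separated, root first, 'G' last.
Walk down from root: E -> G

Answer: E G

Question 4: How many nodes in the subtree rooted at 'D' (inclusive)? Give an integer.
Answer: 3

Derivation:
Subtree rooted at D contains: B, D, H
Count = 3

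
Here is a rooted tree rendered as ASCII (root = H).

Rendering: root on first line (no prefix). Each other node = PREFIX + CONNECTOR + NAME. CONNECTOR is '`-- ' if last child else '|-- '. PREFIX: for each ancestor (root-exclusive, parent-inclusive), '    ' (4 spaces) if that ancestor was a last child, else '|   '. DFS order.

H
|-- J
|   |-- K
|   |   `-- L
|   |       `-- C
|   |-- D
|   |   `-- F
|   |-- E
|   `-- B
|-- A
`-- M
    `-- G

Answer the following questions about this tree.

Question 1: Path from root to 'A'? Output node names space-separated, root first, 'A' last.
Walk down from root: H -> A

Answer: H A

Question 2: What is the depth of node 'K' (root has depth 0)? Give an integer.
Answer: 2

Derivation:
Path from root to K: H -> J -> K
Depth = number of edges = 2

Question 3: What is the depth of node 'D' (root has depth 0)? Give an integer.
Answer: 2

Derivation:
Path from root to D: H -> J -> D
Depth = number of edges = 2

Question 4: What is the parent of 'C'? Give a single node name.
Answer: L

Derivation:
Scan adjacency: C appears as child of L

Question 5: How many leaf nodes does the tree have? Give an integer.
Leaves (nodes with no children): A, B, C, E, F, G

Answer: 6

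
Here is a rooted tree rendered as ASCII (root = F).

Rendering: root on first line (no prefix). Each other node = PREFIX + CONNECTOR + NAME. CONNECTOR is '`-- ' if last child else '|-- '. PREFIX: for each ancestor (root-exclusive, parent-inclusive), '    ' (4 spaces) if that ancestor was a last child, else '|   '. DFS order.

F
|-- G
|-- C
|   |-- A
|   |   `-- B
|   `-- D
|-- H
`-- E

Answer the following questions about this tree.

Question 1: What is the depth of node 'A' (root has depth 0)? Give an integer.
Answer: 2

Derivation:
Path from root to A: F -> C -> A
Depth = number of edges = 2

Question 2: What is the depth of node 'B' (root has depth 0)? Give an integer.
Answer: 3

Derivation:
Path from root to B: F -> C -> A -> B
Depth = number of edges = 3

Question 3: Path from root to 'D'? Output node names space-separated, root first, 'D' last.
Answer: F C D

Derivation:
Walk down from root: F -> C -> D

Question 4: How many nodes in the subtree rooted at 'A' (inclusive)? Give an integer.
Subtree rooted at A contains: A, B
Count = 2

Answer: 2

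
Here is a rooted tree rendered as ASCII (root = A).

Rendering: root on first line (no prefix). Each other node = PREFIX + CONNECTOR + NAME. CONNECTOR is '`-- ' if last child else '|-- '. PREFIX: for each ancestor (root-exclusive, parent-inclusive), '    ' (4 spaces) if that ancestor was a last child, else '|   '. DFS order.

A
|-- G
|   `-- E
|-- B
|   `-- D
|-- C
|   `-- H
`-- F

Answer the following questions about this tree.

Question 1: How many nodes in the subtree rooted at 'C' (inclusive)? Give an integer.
Subtree rooted at C contains: C, H
Count = 2

Answer: 2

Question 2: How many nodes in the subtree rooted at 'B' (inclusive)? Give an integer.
Answer: 2

Derivation:
Subtree rooted at B contains: B, D
Count = 2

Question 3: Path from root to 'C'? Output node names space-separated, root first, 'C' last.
Walk down from root: A -> C

Answer: A C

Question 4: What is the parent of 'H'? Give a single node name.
Answer: C

Derivation:
Scan adjacency: H appears as child of C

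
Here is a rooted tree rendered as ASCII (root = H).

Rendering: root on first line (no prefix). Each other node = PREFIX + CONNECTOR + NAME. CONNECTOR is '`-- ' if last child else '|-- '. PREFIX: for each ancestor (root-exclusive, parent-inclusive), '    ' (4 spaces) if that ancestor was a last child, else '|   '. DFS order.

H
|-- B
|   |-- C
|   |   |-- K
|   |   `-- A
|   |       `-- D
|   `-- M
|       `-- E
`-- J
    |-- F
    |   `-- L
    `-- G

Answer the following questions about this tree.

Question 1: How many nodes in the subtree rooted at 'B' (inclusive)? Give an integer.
Subtree rooted at B contains: A, B, C, D, E, K, M
Count = 7

Answer: 7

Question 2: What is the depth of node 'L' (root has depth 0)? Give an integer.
Answer: 3

Derivation:
Path from root to L: H -> J -> F -> L
Depth = number of edges = 3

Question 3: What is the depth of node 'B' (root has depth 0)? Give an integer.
Answer: 1

Derivation:
Path from root to B: H -> B
Depth = number of edges = 1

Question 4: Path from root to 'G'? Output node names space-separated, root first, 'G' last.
Answer: H J G

Derivation:
Walk down from root: H -> J -> G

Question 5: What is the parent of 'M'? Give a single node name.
Answer: B

Derivation:
Scan adjacency: M appears as child of B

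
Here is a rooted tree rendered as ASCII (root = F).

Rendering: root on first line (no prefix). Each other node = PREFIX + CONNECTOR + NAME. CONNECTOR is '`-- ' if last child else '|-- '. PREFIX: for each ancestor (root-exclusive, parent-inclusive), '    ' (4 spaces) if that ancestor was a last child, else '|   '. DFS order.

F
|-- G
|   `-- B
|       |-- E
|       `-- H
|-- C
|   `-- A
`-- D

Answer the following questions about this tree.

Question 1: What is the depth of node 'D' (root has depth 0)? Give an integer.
Path from root to D: F -> D
Depth = number of edges = 1

Answer: 1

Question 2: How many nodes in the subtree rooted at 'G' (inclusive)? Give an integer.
Subtree rooted at G contains: B, E, G, H
Count = 4

Answer: 4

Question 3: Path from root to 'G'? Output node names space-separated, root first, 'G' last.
Answer: F G

Derivation:
Walk down from root: F -> G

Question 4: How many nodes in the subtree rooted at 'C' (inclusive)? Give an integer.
Answer: 2

Derivation:
Subtree rooted at C contains: A, C
Count = 2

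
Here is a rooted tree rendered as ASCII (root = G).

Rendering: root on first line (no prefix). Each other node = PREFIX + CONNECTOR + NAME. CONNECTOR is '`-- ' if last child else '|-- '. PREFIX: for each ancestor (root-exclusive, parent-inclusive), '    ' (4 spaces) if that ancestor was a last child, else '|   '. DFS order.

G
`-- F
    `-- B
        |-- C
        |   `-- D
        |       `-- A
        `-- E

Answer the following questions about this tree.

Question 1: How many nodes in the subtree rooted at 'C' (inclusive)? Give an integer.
Subtree rooted at C contains: A, C, D
Count = 3

Answer: 3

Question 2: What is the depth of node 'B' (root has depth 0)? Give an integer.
Answer: 2

Derivation:
Path from root to B: G -> F -> B
Depth = number of edges = 2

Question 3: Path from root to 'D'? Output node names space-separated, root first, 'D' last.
Answer: G F B C D

Derivation:
Walk down from root: G -> F -> B -> C -> D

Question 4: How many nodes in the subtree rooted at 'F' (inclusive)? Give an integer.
Subtree rooted at F contains: A, B, C, D, E, F
Count = 6

Answer: 6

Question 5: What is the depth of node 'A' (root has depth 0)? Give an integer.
Path from root to A: G -> F -> B -> C -> D -> A
Depth = number of edges = 5

Answer: 5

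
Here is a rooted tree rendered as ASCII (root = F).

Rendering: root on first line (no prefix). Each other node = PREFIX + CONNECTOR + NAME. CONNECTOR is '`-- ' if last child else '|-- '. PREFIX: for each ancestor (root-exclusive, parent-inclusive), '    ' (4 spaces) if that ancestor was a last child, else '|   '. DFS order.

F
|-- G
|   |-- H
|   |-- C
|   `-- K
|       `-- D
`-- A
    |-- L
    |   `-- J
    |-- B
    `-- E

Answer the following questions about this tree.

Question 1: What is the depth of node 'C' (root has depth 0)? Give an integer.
Answer: 2

Derivation:
Path from root to C: F -> G -> C
Depth = number of edges = 2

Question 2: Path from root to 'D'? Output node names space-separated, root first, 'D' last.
Answer: F G K D

Derivation:
Walk down from root: F -> G -> K -> D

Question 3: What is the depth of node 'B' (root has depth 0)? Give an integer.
Answer: 2

Derivation:
Path from root to B: F -> A -> B
Depth = number of edges = 2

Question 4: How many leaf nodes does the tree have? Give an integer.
Leaves (nodes with no children): B, C, D, E, H, J

Answer: 6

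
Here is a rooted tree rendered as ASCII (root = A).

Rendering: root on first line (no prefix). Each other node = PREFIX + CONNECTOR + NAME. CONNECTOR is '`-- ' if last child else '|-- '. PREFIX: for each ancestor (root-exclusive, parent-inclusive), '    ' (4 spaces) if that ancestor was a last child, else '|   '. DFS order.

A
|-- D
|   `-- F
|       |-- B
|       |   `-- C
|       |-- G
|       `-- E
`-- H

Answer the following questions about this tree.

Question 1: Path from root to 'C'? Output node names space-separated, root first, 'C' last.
Walk down from root: A -> D -> F -> B -> C

Answer: A D F B C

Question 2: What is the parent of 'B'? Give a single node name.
Scan adjacency: B appears as child of F

Answer: F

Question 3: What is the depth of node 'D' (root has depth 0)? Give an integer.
Path from root to D: A -> D
Depth = number of edges = 1

Answer: 1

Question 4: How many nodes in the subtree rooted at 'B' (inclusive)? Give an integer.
Subtree rooted at B contains: B, C
Count = 2

Answer: 2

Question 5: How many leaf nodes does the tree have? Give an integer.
Answer: 4

Derivation:
Leaves (nodes with no children): C, E, G, H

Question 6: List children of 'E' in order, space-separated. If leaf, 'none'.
Node E's children (from adjacency): (leaf)

Answer: none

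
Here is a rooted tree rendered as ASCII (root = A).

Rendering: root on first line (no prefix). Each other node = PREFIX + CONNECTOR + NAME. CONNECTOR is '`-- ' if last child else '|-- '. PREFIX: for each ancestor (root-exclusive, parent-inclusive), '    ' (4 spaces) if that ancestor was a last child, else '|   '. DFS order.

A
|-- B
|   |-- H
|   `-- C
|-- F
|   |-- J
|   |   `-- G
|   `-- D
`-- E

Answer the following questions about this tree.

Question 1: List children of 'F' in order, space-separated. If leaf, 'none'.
Answer: J D

Derivation:
Node F's children (from adjacency): J, D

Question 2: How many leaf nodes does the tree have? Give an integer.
Leaves (nodes with no children): C, D, E, G, H

Answer: 5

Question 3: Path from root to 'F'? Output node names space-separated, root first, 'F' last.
Walk down from root: A -> F

Answer: A F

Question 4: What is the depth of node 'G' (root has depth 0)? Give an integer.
Answer: 3

Derivation:
Path from root to G: A -> F -> J -> G
Depth = number of edges = 3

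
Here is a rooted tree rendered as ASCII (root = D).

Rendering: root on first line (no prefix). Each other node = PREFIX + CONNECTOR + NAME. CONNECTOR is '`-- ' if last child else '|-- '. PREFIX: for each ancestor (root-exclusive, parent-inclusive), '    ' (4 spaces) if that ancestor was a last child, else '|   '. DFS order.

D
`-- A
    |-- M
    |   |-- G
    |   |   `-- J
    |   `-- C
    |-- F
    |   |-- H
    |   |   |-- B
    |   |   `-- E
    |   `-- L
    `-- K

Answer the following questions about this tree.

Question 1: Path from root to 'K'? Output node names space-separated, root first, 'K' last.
Answer: D A K

Derivation:
Walk down from root: D -> A -> K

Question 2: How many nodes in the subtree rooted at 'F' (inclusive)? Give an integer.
Answer: 5

Derivation:
Subtree rooted at F contains: B, E, F, H, L
Count = 5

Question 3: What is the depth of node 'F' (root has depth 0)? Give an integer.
Answer: 2

Derivation:
Path from root to F: D -> A -> F
Depth = number of edges = 2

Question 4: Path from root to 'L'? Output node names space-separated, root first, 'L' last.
Walk down from root: D -> A -> F -> L

Answer: D A F L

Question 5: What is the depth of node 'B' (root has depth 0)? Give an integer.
Answer: 4

Derivation:
Path from root to B: D -> A -> F -> H -> B
Depth = number of edges = 4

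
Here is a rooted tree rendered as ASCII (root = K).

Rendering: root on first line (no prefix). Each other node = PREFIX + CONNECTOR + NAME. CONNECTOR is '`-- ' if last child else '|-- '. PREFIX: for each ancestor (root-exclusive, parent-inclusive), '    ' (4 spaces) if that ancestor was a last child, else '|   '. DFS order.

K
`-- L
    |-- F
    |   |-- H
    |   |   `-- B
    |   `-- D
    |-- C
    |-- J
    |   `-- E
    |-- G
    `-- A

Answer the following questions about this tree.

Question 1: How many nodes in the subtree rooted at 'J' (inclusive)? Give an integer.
Answer: 2

Derivation:
Subtree rooted at J contains: E, J
Count = 2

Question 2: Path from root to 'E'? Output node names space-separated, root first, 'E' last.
Answer: K L J E

Derivation:
Walk down from root: K -> L -> J -> E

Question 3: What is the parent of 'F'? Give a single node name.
Scan adjacency: F appears as child of L

Answer: L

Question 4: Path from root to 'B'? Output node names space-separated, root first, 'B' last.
Walk down from root: K -> L -> F -> H -> B

Answer: K L F H B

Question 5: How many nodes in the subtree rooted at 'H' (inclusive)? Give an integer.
Answer: 2

Derivation:
Subtree rooted at H contains: B, H
Count = 2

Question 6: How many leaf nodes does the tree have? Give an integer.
Leaves (nodes with no children): A, B, C, D, E, G

Answer: 6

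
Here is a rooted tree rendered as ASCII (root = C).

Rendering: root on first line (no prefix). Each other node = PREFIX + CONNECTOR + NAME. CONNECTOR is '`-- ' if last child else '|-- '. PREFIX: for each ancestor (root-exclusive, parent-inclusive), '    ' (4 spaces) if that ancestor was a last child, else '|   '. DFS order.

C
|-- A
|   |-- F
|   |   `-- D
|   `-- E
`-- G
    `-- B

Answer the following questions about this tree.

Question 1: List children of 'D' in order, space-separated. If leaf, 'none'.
Answer: none

Derivation:
Node D's children (from adjacency): (leaf)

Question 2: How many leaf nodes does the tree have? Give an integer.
Leaves (nodes with no children): B, D, E

Answer: 3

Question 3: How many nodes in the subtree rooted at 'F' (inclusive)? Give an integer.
Answer: 2

Derivation:
Subtree rooted at F contains: D, F
Count = 2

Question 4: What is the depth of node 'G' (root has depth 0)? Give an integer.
Path from root to G: C -> G
Depth = number of edges = 1

Answer: 1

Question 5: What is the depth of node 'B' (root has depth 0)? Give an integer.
Path from root to B: C -> G -> B
Depth = number of edges = 2

Answer: 2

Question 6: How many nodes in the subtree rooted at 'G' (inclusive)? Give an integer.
Subtree rooted at G contains: B, G
Count = 2

Answer: 2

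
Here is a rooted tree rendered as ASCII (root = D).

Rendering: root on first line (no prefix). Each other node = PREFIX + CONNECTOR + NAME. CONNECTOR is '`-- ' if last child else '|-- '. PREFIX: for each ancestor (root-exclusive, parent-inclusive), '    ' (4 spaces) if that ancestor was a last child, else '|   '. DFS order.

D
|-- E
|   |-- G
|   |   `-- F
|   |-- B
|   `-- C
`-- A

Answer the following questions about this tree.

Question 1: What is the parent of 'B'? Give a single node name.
Scan adjacency: B appears as child of E

Answer: E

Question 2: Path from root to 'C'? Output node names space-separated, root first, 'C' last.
Answer: D E C

Derivation:
Walk down from root: D -> E -> C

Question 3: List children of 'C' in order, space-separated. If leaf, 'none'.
Answer: none

Derivation:
Node C's children (from adjacency): (leaf)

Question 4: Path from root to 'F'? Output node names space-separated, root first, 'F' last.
Answer: D E G F

Derivation:
Walk down from root: D -> E -> G -> F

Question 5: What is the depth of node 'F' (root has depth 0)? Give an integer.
Answer: 3

Derivation:
Path from root to F: D -> E -> G -> F
Depth = number of edges = 3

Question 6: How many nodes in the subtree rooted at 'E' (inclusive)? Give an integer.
Answer: 5

Derivation:
Subtree rooted at E contains: B, C, E, F, G
Count = 5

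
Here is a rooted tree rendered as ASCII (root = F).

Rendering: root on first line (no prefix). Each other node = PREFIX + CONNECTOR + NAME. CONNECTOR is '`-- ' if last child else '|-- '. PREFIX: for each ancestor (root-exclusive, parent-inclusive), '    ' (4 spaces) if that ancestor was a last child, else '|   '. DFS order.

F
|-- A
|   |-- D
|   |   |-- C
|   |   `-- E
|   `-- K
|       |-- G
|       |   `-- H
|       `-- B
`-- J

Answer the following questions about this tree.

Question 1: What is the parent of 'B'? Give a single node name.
Scan adjacency: B appears as child of K

Answer: K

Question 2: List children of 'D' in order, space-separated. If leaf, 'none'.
Node D's children (from adjacency): C, E

Answer: C E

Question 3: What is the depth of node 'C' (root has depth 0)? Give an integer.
Answer: 3

Derivation:
Path from root to C: F -> A -> D -> C
Depth = number of edges = 3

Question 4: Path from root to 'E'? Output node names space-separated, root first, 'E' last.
Walk down from root: F -> A -> D -> E

Answer: F A D E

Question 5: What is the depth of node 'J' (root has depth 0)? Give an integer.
Path from root to J: F -> J
Depth = number of edges = 1

Answer: 1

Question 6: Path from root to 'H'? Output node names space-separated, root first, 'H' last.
Answer: F A K G H

Derivation:
Walk down from root: F -> A -> K -> G -> H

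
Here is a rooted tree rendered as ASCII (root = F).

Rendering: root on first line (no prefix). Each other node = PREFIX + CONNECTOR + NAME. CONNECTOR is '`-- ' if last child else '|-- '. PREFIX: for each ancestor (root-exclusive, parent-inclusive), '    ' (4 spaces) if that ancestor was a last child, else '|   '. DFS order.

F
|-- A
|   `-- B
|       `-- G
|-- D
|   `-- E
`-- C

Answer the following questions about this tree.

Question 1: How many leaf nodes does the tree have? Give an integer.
Leaves (nodes with no children): C, E, G

Answer: 3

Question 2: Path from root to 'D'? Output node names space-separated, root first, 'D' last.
Answer: F D

Derivation:
Walk down from root: F -> D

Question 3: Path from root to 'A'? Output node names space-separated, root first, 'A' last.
Walk down from root: F -> A

Answer: F A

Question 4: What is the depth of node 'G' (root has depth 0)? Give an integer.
Answer: 3

Derivation:
Path from root to G: F -> A -> B -> G
Depth = number of edges = 3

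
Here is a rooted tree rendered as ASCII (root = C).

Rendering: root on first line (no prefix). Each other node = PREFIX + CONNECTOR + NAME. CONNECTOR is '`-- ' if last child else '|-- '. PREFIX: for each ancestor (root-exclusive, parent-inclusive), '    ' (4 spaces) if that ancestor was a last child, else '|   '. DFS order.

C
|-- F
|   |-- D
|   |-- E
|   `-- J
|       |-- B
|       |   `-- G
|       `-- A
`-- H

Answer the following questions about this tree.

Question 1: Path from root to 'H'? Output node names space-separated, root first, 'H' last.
Walk down from root: C -> H

Answer: C H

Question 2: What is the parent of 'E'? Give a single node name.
Answer: F

Derivation:
Scan adjacency: E appears as child of F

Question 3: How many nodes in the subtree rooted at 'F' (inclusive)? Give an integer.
Answer: 7

Derivation:
Subtree rooted at F contains: A, B, D, E, F, G, J
Count = 7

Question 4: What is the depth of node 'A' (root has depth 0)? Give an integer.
Answer: 3

Derivation:
Path from root to A: C -> F -> J -> A
Depth = number of edges = 3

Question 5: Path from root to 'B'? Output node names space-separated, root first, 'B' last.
Walk down from root: C -> F -> J -> B

Answer: C F J B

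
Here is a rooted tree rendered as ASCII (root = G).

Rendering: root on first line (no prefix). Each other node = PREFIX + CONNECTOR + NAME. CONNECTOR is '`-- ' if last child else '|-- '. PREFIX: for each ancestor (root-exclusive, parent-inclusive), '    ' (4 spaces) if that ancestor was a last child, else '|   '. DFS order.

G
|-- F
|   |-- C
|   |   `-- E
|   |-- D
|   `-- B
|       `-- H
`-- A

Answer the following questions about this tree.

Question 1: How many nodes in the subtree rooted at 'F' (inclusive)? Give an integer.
Answer: 6

Derivation:
Subtree rooted at F contains: B, C, D, E, F, H
Count = 6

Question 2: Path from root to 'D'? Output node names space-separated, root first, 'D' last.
Answer: G F D

Derivation:
Walk down from root: G -> F -> D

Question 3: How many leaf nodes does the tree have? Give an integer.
Leaves (nodes with no children): A, D, E, H

Answer: 4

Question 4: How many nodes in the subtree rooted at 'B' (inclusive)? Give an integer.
Subtree rooted at B contains: B, H
Count = 2

Answer: 2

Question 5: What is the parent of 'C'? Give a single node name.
Scan adjacency: C appears as child of F

Answer: F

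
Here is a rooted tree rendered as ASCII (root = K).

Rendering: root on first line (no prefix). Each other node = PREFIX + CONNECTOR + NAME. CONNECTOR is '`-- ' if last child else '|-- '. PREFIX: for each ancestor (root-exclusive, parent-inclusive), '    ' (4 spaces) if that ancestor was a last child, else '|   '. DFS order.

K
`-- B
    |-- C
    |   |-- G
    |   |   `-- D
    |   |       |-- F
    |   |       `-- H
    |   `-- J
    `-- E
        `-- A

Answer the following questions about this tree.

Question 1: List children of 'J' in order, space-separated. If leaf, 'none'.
Answer: none

Derivation:
Node J's children (from adjacency): (leaf)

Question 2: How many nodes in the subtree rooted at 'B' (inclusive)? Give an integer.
Subtree rooted at B contains: A, B, C, D, E, F, G, H, J
Count = 9

Answer: 9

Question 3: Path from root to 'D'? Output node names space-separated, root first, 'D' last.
Answer: K B C G D

Derivation:
Walk down from root: K -> B -> C -> G -> D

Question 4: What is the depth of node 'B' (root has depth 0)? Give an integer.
Answer: 1

Derivation:
Path from root to B: K -> B
Depth = number of edges = 1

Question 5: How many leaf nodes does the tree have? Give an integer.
Leaves (nodes with no children): A, F, H, J

Answer: 4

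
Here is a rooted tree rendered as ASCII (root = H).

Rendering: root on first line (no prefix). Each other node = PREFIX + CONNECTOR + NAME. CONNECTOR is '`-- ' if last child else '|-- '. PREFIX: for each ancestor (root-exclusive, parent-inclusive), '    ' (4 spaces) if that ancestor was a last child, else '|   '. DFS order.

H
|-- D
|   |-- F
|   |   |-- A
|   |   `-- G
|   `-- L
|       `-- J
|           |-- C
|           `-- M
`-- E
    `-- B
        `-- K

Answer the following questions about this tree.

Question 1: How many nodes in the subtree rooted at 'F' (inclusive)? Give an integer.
Subtree rooted at F contains: A, F, G
Count = 3

Answer: 3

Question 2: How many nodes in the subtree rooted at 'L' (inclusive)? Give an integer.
Answer: 4

Derivation:
Subtree rooted at L contains: C, J, L, M
Count = 4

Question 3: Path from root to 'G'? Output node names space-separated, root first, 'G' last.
Answer: H D F G

Derivation:
Walk down from root: H -> D -> F -> G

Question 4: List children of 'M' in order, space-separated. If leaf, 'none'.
Answer: none

Derivation:
Node M's children (from adjacency): (leaf)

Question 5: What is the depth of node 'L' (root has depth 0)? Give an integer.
Answer: 2

Derivation:
Path from root to L: H -> D -> L
Depth = number of edges = 2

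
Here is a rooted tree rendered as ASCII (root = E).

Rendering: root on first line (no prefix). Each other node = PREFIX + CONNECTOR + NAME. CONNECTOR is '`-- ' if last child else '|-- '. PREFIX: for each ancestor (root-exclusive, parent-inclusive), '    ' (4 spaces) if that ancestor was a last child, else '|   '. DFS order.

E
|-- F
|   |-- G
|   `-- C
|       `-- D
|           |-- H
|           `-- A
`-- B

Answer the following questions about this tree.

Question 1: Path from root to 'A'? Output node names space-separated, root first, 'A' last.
Answer: E F C D A

Derivation:
Walk down from root: E -> F -> C -> D -> A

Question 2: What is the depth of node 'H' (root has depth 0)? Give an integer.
Answer: 4

Derivation:
Path from root to H: E -> F -> C -> D -> H
Depth = number of edges = 4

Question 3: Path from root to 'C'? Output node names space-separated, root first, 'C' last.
Answer: E F C

Derivation:
Walk down from root: E -> F -> C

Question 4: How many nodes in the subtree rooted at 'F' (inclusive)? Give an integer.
Subtree rooted at F contains: A, C, D, F, G, H
Count = 6

Answer: 6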